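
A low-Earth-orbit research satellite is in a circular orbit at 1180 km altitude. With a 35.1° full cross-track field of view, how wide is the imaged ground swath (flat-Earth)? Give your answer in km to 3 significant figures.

Half-angle = 35.1°/2 = 17.55°.
Swath width ≈ 2h·tan(θ/2) = 2 × 1180 × tan(17.55°) = 746.4 km.

746 km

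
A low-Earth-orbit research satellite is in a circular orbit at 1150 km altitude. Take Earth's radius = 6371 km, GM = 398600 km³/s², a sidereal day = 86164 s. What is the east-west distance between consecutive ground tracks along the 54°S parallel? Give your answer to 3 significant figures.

1770 km

Semi-major axis a = 6371 + 1150 = 7521 km. Period T = 2π√(a³/μ) = 2π√(7521³/398600) = 6491.2 s = 108.19 min.
Node shift per orbit = (6491.2/86164) × 360° = 27.12°.
Equatorial spacing = 27.12 × 111.2 km/° = 3016 km.
At 54° latitude, spacing = 3016 × cos(54°) = 1773 km.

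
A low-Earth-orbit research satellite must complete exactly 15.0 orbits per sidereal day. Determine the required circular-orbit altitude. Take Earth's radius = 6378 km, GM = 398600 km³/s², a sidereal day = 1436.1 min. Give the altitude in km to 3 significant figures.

Required period T = 86166 / 15.0 = 5744.4 s.
From T = 2π√(a³/μ): a = (μ T²/4π²)^(1/3) = (398600 × 5744.4² / 4π²)^(1/3) = 6932 km.
Altitude h = a − R = 6932 − 6378 = 554 km.

554 km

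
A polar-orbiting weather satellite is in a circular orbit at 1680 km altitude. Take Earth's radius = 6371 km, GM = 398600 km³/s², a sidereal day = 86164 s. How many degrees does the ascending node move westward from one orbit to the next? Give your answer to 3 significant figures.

30.0°

Semi-major axis a = 6371 + 1680 = 8051 km. Period T = 2π√(a³/μ) = 2π√(8051³/398600) = 7189.3 s = 119.82 min.
During one orbit Earth rotates (7189.3 / 86164) × 360° = 30.04°.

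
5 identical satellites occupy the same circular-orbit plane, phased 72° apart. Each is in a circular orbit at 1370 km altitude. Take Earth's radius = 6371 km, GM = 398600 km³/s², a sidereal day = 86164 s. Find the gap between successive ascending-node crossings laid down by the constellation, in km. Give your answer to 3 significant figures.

630 km

Semi-major axis a = 6371 + 1370 = 7741 km. Period T = 2π√(a³/μ) = 2π√(7741³/398600) = 6778.1 s = 112.97 min.
Single-satellite node shift = (6778.1/86164) × 360° = 28.32°.
With 5 satellites evenly phased, successive equator crossings are 28.32/5 = 5.664° apart.
That is 5.664 × 111.2 = 630 km at the equator.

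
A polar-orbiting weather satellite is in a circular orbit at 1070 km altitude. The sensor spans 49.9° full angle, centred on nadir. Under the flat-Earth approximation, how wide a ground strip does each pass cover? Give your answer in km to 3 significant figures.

996 km

Half-angle = 49.9°/2 = 24.95°.
Swath width ≈ 2h·tan(θ/2) = 2 × 1070 × tan(24.95°) = 995.6 km.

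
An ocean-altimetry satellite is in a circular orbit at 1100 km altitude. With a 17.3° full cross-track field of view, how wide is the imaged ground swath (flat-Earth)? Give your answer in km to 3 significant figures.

Half-angle = 17.3°/2 = 8.65°.
Swath width ≈ 2h·tan(θ/2) = 2 × 1100 × tan(8.65°) = 334.7 km.

335 km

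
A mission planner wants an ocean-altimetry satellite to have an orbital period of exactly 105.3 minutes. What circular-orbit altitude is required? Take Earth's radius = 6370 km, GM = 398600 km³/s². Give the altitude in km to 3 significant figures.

1020 km

T = 105.3 min = 6318.0 s.
From T = 2π√(a³/μ): a = (μ T²/4π²)^(1/3) = (398600 × 6318.0² / 4π²)^(1/3) = 7387 km.
Altitude h = a − R = 7387 − 6370 = 1017 km.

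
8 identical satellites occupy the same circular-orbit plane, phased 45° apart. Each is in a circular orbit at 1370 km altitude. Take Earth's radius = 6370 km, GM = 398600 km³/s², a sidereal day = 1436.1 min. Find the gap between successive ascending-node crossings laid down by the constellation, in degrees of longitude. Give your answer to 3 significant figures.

3.54°

Semi-major axis a = 6370 + 1370 = 7740 km. Period T = 2π√(a³/μ) = 2π√(7740³/398600) = 6776.8 s = 112.95 min.
Single-satellite node shift = (6776.8/86166) × 360° = 28.31°.
With 8 satellites evenly phased, successive equator crossings are 28.31/8 = 3.539° apart.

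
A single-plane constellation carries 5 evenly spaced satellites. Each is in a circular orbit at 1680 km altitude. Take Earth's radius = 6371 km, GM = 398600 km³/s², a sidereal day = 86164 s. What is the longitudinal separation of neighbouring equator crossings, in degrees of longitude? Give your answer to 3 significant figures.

6.01°

Semi-major axis a = 6371 + 1680 = 8051 km. Period T = 2π√(a³/μ) = 2π√(8051³/398600) = 7189.3 s = 119.82 min.
Single-satellite node shift = (7189.3/86164) × 360° = 30.04°.
With 5 satellites evenly phased, successive equator crossings are 30.04/5 = 6.007° apart.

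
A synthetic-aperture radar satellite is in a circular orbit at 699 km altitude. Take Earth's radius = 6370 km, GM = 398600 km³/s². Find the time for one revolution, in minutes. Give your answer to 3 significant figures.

98.6 min

Semi-major axis a = 6370 + 699 = 7069 km. Period T = 2π√(a³/μ) = 2π√(7069³/398600) = 5914.9 s = 98.58 min.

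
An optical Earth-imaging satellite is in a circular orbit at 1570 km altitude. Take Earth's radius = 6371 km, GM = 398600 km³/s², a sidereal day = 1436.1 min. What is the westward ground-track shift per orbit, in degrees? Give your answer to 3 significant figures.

Semi-major axis a = 6371 + 1570 = 7941 km. Period T = 2π√(a³/μ) = 2π√(7941³/398600) = 7042.5 s = 117.37 min.
During one orbit Earth rotates (7042.5 / 86166) × 360° = 29.42°.

29.4°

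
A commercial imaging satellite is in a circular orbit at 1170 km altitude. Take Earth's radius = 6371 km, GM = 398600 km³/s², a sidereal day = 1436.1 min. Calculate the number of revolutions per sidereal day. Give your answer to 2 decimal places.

Semi-major axis a = 6371 + 1170 = 7541 km. Period T = 2π√(a³/μ) = 2π√(7541³/398600) = 6517.1 s = 108.62 min.
Orbits per sidereal day = 86166 / 6517.1 = 13.222.

13.22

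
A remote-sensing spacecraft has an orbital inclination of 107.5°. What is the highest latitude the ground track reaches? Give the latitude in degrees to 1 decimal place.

72.5°

Retrograde orbit: the ground track reaches ±(180° − i) = ±(180 − 107.5) = ±72.5°.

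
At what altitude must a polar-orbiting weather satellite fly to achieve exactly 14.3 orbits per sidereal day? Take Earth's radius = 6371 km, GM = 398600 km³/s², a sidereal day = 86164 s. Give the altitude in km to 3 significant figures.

786 km

Required period T = 86164 / 14.3 = 6025.5 s.
From T = 2π√(a³/μ): a = (μ T²/4π²)^(1/3) = (398600 × 6025.5² / 4π²)^(1/3) = 7157 km.
Altitude h = a − R = 7157 − 6371 = 786 km.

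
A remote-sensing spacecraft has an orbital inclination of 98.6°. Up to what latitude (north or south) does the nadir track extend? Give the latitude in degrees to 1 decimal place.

Retrograde orbit: the ground track reaches ±(180° − i) = ±(180 − 98.6) = ±81.4°.

81.4°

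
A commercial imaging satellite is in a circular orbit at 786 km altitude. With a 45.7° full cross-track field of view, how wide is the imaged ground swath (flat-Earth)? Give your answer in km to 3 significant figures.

662 km

Half-angle = 45.7°/2 = 22.85°.
Swath width ≈ 2h·tan(θ/2) = 2 × 786 × tan(22.85°) = 662.4 km.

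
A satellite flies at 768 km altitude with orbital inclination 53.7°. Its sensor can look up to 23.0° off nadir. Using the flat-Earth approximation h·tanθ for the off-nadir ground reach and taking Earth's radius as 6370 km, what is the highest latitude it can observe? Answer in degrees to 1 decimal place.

For a prograde orbit the ground track reaches latitude ±i = ±53.7°.
Sensor half-swath on the ground ≈ 768·tan(23.0°) = 326 km = 2.93° of latitude.
Maximum observable latitude ≈ 53.7 + 2.93 = 56.6°.

56.6°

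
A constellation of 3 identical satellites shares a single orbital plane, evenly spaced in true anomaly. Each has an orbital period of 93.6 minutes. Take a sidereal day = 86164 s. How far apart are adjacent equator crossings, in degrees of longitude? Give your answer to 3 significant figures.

7.82°

T = 93.6 min = 5616.0 s.
Single-satellite node shift = (5616.0/86164) × 360° = 23.46°.
With 3 satellites evenly phased, successive equator crossings are 23.46/3 = 7.821° apart.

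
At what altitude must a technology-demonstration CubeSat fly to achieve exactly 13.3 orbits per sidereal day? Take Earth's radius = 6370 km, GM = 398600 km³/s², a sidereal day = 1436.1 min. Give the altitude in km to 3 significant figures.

1140 km

Required period T = 86166 / 13.3 = 6478.6 s.
From T = 2π√(a³/μ): a = (μ T²/4π²)^(1/3) = (398600 × 6478.6² / 4π²)^(1/3) = 7511 km.
Altitude h = a − R = 7511 − 6370 = 1141 km.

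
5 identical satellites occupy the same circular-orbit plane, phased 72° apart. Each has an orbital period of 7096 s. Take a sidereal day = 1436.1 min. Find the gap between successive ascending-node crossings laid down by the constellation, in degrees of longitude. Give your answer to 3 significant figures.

Single-satellite node shift = (7096.0/86166) × 360° = 29.65°.
With 5 satellites evenly phased, successive equator crossings are 29.65/5 = 5.929° apart.

5.93°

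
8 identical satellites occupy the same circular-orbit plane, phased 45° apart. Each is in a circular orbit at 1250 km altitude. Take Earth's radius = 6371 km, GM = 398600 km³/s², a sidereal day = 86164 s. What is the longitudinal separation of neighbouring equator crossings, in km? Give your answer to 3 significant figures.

385 km

Semi-major axis a = 6371 + 1250 = 7621 km. Period T = 2π√(a³/μ) = 2π√(7621³/398600) = 6621.1 s = 110.35 min.
Single-satellite node shift = (6621.1/86164) × 360° = 27.66°.
With 8 satellites evenly phased, successive equator crossings are 27.66/8 = 3.458° apart.
That is 3.458 × 111.2 = 385 km at the equator.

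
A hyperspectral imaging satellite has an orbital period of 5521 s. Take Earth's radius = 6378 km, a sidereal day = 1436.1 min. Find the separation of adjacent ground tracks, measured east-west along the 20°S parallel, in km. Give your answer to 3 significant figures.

2410 km

Node shift per orbit = (5521.0/86166) × 360° = 23.07°.
Equatorial spacing = 23.07 × 111.3 km/° = 2568 km.
At 20° latitude, spacing = 2568 × cos(20°) = 2413 km.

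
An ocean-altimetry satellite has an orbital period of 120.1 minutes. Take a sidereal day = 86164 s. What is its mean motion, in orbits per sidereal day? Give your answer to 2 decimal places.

11.96

T = 120.1 min = 7206.0 s.
Orbits per sidereal day = 86164 / 7206.0 = 11.957.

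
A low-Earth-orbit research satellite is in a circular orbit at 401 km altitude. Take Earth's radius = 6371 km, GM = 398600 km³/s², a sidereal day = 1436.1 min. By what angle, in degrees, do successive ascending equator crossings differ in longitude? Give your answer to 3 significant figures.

23.2°

Semi-major axis a = 6371 + 401 = 6772 km. Period T = 2π√(a³/μ) = 2π√(6772³/398600) = 5546.1 s = 92.43 min.
During one orbit Earth rotates (5546.1 / 86166) × 360° = 23.17°.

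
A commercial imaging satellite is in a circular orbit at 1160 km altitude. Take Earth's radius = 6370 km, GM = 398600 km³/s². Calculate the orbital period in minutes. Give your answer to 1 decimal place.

108.4 min

Semi-major axis a = 6370 + 1160 = 7530 km. Period T = 2π√(a³/μ) = 2π√(7530³/398600) = 6502.8 s = 108.38 min.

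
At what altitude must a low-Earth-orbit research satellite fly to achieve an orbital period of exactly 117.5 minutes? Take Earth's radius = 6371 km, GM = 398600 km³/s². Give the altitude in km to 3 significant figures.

T = 117.5 min = 7050.0 s.
From T = 2π√(a³/μ): a = (μ T²/4π²)^(1/3) = (398600 × 7050.0² / 4π²)^(1/3) = 7947 km.
Altitude h = a − R = 7947 − 6371 = 1576 km.

1580 km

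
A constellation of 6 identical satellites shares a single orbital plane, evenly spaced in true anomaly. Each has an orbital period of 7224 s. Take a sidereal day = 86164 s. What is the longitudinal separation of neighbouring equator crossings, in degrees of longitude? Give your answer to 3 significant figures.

5.03°

Single-satellite node shift = (7224.0/86164) × 360° = 30.18°.
With 6 satellites evenly phased, successive equator crossings are 30.18/6 = 5.030° apart.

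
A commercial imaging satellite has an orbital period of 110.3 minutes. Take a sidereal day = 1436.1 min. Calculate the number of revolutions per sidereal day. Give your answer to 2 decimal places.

13.02

T = 110.3 min = 6618.0 s.
Orbits per sidereal day = 86166 / 6618.0 = 13.020.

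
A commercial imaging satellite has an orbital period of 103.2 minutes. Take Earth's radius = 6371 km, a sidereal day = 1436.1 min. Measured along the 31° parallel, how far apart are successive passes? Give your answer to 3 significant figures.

2470 km

T = 103.2 min = 6192.0 s.
Node shift per orbit = (6192.0/86166) × 360° = 25.87°.
Equatorial spacing = 25.87 × 111.2 km/° = 2877 km.
At 31° latitude, spacing = 2877 × cos(31°) = 2466 km.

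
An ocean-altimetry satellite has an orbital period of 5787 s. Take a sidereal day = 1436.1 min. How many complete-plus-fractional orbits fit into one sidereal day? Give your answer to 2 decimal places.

14.89

Orbits per sidereal day = 86166 / 5787.0 = 14.890.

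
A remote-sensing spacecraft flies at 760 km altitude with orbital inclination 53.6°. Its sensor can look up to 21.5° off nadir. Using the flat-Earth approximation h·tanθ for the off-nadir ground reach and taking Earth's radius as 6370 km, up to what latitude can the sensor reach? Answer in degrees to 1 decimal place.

56.3°

For a prograde orbit the ground track reaches latitude ±i = ±53.6°.
Sensor half-swath on the ground ≈ 760·tan(21.5°) = 299 km = 2.69° of latitude.
Maximum observable latitude ≈ 53.6 + 2.69 = 56.3°.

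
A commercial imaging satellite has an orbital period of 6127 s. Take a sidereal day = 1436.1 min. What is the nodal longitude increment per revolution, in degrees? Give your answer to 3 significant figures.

During one orbit Earth rotates (6127.0 / 86166) × 360° = 25.60°.

25.6°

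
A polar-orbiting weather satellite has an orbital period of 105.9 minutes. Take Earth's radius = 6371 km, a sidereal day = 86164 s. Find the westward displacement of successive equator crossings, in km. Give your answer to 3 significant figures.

T = 105.9 min = 6354.0 s.
During one orbit Earth rotates (6354.0 / 86164) × 360° = 26.55°.
At the equator that is 26.55° × (2π·6371/360) km/° = 26.55 × 111.2 = 2952 km.

2950 km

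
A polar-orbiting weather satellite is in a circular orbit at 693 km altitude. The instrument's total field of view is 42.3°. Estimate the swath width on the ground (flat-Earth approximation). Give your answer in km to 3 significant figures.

Half-angle = 42.3°/2 = 21.15°.
Swath width ≈ 2h·tan(θ/2) = 2 × 693 × tan(21.15°) = 536.2 km.

536 km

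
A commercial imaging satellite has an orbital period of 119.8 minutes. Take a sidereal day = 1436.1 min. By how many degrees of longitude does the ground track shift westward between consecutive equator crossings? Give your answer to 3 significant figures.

30.0°

T = 119.8 min = 7188.0 s.
During one orbit Earth rotates (7188.0 / 86166) × 360° = 30.03°.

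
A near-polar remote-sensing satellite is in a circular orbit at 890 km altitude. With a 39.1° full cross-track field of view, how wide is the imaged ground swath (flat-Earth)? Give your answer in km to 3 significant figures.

632 km

Half-angle = 39.1°/2 = 19.55°.
Swath width ≈ 2h·tan(θ/2) = 2 × 890 × tan(19.55°) = 632.1 km.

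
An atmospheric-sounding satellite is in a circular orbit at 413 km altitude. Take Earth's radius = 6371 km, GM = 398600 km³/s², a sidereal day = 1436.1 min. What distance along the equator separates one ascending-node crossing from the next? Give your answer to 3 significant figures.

Semi-major axis a = 6371 + 413 = 6784 km. Period T = 2π√(a³/μ) = 2π√(6784³/398600) = 5560.8 s = 92.68 min.
During one orbit Earth rotates (5560.8 / 86166) × 360° = 23.23°.
At the equator that is 23.23° × (2π·6371/360) km/° = 23.23 × 111.2 = 2583 km.

2580 km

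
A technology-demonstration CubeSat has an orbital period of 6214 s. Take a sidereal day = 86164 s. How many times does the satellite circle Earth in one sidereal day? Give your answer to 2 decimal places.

13.87

Orbits per sidereal day = 86164 / 6214.0 = 13.866.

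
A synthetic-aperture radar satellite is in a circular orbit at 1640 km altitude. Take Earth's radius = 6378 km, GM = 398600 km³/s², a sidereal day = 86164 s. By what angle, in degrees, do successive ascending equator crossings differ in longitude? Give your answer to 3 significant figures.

29.9°

Semi-major axis a = 6378 + 1640 = 8018 km. Period T = 2π√(a³/μ) = 2π√(8018³/398600) = 7145.1 s = 119.09 min.
During one orbit Earth rotates (7145.1 / 86164) × 360° = 29.85°.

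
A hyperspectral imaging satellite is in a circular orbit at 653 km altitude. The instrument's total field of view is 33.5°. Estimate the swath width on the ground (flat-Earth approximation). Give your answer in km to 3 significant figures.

Half-angle = 33.5°/2 = 16.75°.
Swath width ≈ 2h·tan(θ/2) = 2 × 653 × tan(16.75°) = 393.1 km.

393 km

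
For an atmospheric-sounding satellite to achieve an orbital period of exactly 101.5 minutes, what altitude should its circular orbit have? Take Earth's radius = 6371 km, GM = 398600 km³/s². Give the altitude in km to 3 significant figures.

837 km

T = 101.5 min = 6090.0 s.
From T = 2π√(a³/μ): a = (μ T²/4π²)^(1/3) = (398600 × 6090.0² / 4π²)^(1/3) = 7208 km.
Altitude h = a − R = 7208 − 6371 = 837 km.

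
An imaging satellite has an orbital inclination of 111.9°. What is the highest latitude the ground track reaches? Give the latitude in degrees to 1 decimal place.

Retrograde orbit: the ground track reaches ±(180° − i) = ±(180 − 111.9) = ±68.1°.

68.1°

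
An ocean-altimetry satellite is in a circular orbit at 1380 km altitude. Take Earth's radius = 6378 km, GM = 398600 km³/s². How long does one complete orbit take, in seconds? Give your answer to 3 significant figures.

Semi-major axis a = 6378 + 1380 = 7758 km. Period T = 2π√(a³/μ) = 2π√(7758³/398600) = 6800.4 s = 113.34 min.

6800 seconds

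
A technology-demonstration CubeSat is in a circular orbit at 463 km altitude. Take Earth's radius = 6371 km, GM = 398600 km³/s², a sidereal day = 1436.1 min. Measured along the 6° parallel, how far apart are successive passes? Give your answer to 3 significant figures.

Semi-major axis a = 6371 + 463 = 6834 km. Period T = 2π√(a³/μ) = 2π√(6834³/398600) = 5622.4 s = 93.71 min.
Node shift per orbit = (5622.4/86166) × 360° = 23.49°.
Equatorial spacing = 23.49 × 111.2 km/° = 2612 km.
At 6° latitude, spacing = 2612 × cos(6°) = 2598 km.

2600 km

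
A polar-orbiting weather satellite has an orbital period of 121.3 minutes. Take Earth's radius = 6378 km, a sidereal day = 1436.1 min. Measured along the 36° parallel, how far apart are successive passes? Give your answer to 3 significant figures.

2740 km

T = 121.3 min = 7278.0 s.
Node shift per orbit = (7278.0/86166) × 360° = 30.41°.
Equatorial spacing = 30.41 × 111.3 km/° = 3385 km.
At 36° latitude, spacing = 3385 × cos(36°) = 2738 km.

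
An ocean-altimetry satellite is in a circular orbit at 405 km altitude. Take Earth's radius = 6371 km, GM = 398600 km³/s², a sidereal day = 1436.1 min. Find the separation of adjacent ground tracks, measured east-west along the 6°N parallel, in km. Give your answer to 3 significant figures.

2560 km

Semi-major axis a = 6371 + 405 = 6776 km. Period T = 2π√(a³/μ) = 2π√(6776³/398600) = 5551.0 s = 92.52 min.
Node shift per orbit = (5551.0/86166) × 360° = 23.19°.
Equatorial spacing = 23.19 × 111.2 km/° = 2579 km.
At 6° latitude, spacing = 2579 × cos(6°) = 2565 km.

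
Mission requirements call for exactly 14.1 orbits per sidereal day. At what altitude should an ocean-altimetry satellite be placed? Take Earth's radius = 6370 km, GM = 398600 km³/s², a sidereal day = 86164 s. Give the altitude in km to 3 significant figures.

Required period T = 86164 / 14.1 = 6110.9 s.
From T = 2π√(a³/μ): a = (μ T²/4π²)^(1/3) = (398600 × 6110.9² / 4π²)^(1/3) = 7224 km.
Altitude h = a − R = 7224 − 6370 = 854 km.

854 km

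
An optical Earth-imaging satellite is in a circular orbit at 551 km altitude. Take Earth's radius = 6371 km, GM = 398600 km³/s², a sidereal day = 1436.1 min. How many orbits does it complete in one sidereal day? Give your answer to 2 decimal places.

15.03

Semi-major axis a = 6371 + 551 = 6922 km. Period T = 2π√(a³/μ) = 2π√(6922³/398600) = 5731.4 s = 95.52 min.
Orbits per sidereal day = 86166 / 5731.4 = 15.034.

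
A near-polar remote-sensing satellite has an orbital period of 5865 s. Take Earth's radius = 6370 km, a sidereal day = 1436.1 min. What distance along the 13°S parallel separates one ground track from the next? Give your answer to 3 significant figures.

2650 km

Node shift per orbit = (5865.0/86166) × 360° = 24.50°.
Equatorial spacing = 24.50 × 111.2 km/° = 2724 km.
At 13° latitude, spacing = 2724 × cos(13°) = 2654 km.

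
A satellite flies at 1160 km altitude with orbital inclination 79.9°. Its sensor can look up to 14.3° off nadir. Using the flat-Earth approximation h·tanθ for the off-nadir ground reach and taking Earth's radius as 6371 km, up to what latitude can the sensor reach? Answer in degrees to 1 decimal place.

For a prograde orbit the ground track reaches latitude ±i = ±79.9°.
Sensor half-swath on the ground ≈ 1160·tan(14.3°) = 296 km = 2.66° of latitude.
Maximum observable latitude ≈ 79.9 + 2.66 = 82.6°.

82.6°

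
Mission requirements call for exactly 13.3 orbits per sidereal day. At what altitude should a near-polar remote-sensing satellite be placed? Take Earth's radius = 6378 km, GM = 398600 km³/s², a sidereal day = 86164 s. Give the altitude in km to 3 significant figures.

1130 km

Required period T = 86164 / 13.3 = 6478.5 s.
From T = 2π√(a³/μ): a = (μ T²/4π²)^(1/3) = (398600 × 6478.5² / 4π²)^(1/3) = 7511 km.
Altitude h = a − R = 7511 − 6378 = 1133 km.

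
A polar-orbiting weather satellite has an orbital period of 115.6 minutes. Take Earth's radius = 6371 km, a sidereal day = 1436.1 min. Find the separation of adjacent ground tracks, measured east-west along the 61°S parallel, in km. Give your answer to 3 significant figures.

T = 115.6 min = 6936.0 s.
Node shift per orbit = (6936.0/86166) × 360° = 28.98°.
Equatorial spacing = 28.98 × 111.2 km/° = 3222 km.
At 61° latitude, spacing = 3222 × cos(61°) = 1562 km.

1560 km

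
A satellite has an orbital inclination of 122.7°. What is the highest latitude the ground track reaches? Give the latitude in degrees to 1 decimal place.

Retrograde orbit: the ground track reaches ±(180° − i) = ±(180 − 122.7) = ±57.3°.

57.3°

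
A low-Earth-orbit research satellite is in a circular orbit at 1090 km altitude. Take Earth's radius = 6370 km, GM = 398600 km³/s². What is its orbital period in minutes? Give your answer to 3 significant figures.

107 min

Semi-major axis a = 6370 + 1090 = 7460 km. Period T = 2π√(a³/μ) = 2π√(7460³/398600) = 6412.4 s = 106.87 min.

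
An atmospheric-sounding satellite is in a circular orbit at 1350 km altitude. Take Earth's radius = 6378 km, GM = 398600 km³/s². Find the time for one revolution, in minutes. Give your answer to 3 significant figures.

113 min

Semi-major axis a = 6378 + 1350 = 7728 km. Period T = 2π√(a³/μ) = 2π√(7728³/398600) = 6761.0 s = 112.68 min.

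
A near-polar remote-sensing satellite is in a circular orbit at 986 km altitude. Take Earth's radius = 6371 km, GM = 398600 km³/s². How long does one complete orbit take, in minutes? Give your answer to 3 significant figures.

Semi-major axis a = 6371 + 986 = 7357 km. Period T = 2π√(a³/μ) = 2π√(7357³/398600) = 6280.0 s = 104.67 min.

105 min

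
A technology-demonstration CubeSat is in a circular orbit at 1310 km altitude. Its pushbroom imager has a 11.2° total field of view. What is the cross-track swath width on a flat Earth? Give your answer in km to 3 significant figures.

Half-angle = 11.2°/2 = 5.6°.
Swath width ≈ 2h·tan(θ/2) = 2 × 1310 × tan(5.6°) = 256.9 km.

257 km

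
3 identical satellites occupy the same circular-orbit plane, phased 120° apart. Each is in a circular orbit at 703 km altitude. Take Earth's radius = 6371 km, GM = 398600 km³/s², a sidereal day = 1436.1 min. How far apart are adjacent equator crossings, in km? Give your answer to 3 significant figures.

Semi-major axis a = 6371 + 703 = 7074 km. Period T = 2π√(a³/μ) = 2π√(7074³/398600) = 5921.2 s = 98.69 min.
Single-satellite node shift = (5921.2/86166) × 360° = 24.74°.
With 3 satellites evenly phased, successive equator crossings are 24.74/3 = 8.246° apart.
That is 8.246 × 111.2 = 917 km at the equator.

917 km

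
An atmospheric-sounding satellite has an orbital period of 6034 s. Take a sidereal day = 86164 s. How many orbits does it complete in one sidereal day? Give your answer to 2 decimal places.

Orbits per sidereal day = 86164 / 6034.0 = 14.280.

14.28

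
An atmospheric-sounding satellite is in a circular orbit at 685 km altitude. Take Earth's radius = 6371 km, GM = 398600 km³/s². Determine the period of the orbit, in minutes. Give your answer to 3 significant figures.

98.3 min

Semi-major axis a = 6371 + 685 = 7056 km. Period T = 2π√(a³/μ) = 2π√(7056³/398600) = 5898.6 s = 98.31 min.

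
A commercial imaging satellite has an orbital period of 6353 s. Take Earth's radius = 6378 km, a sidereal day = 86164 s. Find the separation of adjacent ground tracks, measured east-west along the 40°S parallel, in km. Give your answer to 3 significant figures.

Node shift per orbit = (6353.0/86164) × 360° = 26.54°.
Equatorial spacing = 26.54 × 111.3 km/° = 2955 km.
At 40° latitude, spacing = 2955 × cos(40°) = 2263 km.

2260 km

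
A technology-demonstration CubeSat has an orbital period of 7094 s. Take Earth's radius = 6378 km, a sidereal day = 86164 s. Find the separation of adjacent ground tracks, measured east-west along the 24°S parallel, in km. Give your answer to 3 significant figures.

3010 km

Node shift per orbit = (7094.0/86164) × 360° = 29.64°.
Equatorial spacing = 29.64 × 111.3 km/° = 3299 km.
At 24° latitude, spacing = 3299 × cos(24°) = 3014 km.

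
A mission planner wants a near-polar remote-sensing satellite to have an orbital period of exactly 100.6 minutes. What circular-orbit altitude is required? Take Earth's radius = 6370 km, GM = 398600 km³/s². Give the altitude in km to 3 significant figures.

T = 100.6 min = 6036.0 s.
From T = 2π√(a³/μ): a = (μ T²/4π²)^(1/3) = (398600 × 6036.0² / 4π²)^(1/3) = 7165 km.
Altitude h = a − R = 7165 − 6370 = 795 km.

795 km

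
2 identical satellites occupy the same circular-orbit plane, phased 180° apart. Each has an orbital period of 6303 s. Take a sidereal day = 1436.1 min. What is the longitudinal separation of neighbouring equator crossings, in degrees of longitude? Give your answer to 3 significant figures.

13.2°

Single-satellite node shift = (6303.0/86166) × 360° = 26.33°.
With 2 satellites evenly phased, successive equator crossings are 26.33/2 = 13.167° apart.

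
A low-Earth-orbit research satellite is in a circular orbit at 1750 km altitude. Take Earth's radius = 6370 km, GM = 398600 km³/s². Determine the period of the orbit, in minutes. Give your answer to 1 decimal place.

Semi-major axis a = 6370 + 1750 = 8120 km. Period T = 2π√(a³/μ) = 2π√(8120³/398600) = 7281.9 s = 121.37 min.

121.4 min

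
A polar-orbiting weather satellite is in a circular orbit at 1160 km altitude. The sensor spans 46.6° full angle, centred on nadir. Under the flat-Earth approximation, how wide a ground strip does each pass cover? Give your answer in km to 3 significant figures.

Half-angle = 46.6°/2 = 23.3°.
Swath width ≈ 2h·tan(θ/2) = 2 × 1160 × tan(23.3°) = 999.1 km.

999 km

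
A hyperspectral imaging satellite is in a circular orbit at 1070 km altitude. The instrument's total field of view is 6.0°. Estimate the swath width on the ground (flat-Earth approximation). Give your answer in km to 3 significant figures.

Half-angle = 6.0°/2 = 3°.
Swath width ≈ 2h·tan(θ/2) = 2 × 1070 × tan(3°) = 112.2 km.

112 km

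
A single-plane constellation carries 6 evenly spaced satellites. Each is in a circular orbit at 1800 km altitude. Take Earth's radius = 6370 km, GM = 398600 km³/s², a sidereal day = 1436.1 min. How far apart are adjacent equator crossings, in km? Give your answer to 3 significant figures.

Semi-major axis a = 6370 + 1800 = 8170 km. Period T = 2π√(a³/μ) = 2π√(8170³/398600) = 7349.3 s = 122.49 min.
Single-satellite node shift = (7349.3/86166) × 360° = 30.71°.
With 6 satellites evenly phased, successive equator crossings are 30.71/6 = 5.118° apart.
That is 5.118 × 111.2 = 569 km at the equator.

569 km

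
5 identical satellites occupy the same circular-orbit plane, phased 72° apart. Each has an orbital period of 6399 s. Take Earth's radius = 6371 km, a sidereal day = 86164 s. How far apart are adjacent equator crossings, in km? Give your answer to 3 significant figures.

Single-satellite node shift = (6399.0/86164) × 360° = 26.74°.
With 5 satellites evenly phased, successive equator crossings are 26.74/5 = 5.347° apart.
That is 5.347 × 111.2 = 595 km at the equator.

595 km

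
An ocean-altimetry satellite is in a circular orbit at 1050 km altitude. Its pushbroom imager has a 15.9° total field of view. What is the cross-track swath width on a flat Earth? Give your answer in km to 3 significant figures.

Half-angle = 15.9°/2 = 7.95°.
Swath width ≈ 2h·tan(θ/2) = 2 × 1050 × tan(7.95°) = 293.3 km.

293 km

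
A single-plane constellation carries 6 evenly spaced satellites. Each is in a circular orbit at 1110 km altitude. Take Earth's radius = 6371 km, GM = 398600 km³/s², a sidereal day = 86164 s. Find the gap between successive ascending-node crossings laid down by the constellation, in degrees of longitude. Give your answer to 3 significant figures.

4.48°

Semi-major axis a = 6371 + 1110 = 7481 km. Period T = 2π√(a³/μ) = 2π√(7481³/398600) = 6439.5 s = 107.32 min.
Single-satellite node shift = (6439.5/86164) × 360° = 26.90°.
With 6 satellites evenly phased, successive equator crossings are 26.90/6 = 4.484° apart.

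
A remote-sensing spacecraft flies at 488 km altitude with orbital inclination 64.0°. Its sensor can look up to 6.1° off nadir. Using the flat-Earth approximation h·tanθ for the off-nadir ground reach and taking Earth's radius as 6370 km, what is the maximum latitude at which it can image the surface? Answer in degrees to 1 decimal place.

64.5°

For a prograde orbit the ground track reaches latitude ±i = ±64.0°.
Sensor half-swath on the ground ≈ 488·tan(6.1°) = 52 km = 0.47° of latitude.
Maximum observable latitude ≈ 64.0 + 0.47 = 64.5°.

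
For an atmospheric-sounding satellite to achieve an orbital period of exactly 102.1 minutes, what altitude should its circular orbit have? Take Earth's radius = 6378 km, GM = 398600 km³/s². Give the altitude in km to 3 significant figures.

858 km

T = 102.1 min = 6126.0 s.
From T = 2π√(a³/μ): a = (μ T²/4π²)^(1/3) = (398600 × 6126.0² / 4π²)^(1/3) = 7236 km.
Altitude h = a − R = 7236 − 6378 = 858 km.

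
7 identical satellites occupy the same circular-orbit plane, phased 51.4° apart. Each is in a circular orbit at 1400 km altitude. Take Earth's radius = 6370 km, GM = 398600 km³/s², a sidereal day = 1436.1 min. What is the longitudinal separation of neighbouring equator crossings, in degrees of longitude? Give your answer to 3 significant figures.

4.07°

Semi-major axis a = 6370 + 1400 = 7770 km. Period T = 2π√(a³/μ) = 2π√(7770³/398600) = 6816.2 s = 113.60 min.
Single-satellite node shift = (6816.2/86166) × 360° = 28.48°.
With 7 satellites evenly phased, successive equator crossings are 28.48/7 = 4.068° apart.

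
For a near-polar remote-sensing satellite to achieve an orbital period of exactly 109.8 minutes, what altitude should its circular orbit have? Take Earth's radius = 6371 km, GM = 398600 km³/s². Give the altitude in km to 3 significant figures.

T = 109.8 min = 6588.0 s.
From T = 2π√(a³/μ): a = (μ T²/4π²)^(1/3) = (398600 × 6588.0² / 4π²)^(1/3) = 7596 km.
Altitude h = a − R = 7596 − 6371 = 1225 km.

1220 km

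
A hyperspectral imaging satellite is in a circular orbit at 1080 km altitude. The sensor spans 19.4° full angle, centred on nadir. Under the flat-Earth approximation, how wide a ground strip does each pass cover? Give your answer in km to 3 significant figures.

369 km

Half-angle = 19.4°/2 = 9.7°.
Swath width ≈ 2h·tan(θ/2) = 2 × 1080 × tan(9.7°) = 369.2 km.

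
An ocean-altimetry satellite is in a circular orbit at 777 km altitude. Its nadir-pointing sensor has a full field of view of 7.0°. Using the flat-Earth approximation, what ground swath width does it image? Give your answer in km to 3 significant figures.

Half-angle = 7.0°/2 = 3.5°.
Swath width ≈ 2h·tan(θ/2) = 2 × 777 × tan(3.5°) = 95.0 km.

95.0 km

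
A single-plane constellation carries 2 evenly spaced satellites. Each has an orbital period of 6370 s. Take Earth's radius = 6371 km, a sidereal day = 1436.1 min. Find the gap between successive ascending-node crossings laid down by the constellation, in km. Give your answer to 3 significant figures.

Single-satellite node shift = (6370.0/86166) × 360° = 26.61°.
With 2 satellites evenly phased, successive equator crossings are 26.61/2 = 13.307° apart.
That is 13.307 × 111.2 = 1480 km at the equator.

1480 km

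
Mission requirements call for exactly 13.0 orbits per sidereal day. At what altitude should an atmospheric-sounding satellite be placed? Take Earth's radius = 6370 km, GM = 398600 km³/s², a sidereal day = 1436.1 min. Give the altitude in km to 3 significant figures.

Required period T = 86166 / 13.0 = 6628.2 s.
From T = 2π√(a³/μ): a = (μ T²/4π²)^(1/3) = (398600 × 6628.2² / 4π²)^(1/3) = 7626 km.
Altitude h = a − R = 7626 − 6370 = 1256 km.

1260 km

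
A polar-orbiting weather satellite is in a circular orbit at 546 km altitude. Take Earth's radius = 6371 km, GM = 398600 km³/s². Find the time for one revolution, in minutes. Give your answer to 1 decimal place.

Semi-major axis a = 6371 + 546 = 6917 km. Period T = 2π√(a³/μ) = 2π√(6917³/398600) = 5725.2 s = 95.42 min.

95.4 min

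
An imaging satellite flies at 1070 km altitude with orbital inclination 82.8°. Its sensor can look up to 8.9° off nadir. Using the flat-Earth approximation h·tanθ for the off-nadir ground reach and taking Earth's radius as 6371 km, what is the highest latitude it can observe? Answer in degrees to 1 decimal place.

84.3°

For a prograde orbit the ground track reaches latitude ±i = ±82.8°.
Sensor half-swath on the ground ≈ 1070·tan(8.9°) = 168 km = 1.51° of latitude.
Maximum observable latitude ≈ 82.8 + 1.51 = 84.3°.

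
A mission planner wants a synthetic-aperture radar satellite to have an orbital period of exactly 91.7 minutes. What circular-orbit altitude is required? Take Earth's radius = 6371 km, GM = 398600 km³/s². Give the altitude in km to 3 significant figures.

T = 91.7 min = 5502.0 s.
From T = 2π√(a³/μ): a = (μ T²/4π²)^(1/3) = (398600 × 5502.0² / 4π²)^(1/3) = 6736 km.
Altitude h = a − R = 6736 − 6371 = 365 km.

365 km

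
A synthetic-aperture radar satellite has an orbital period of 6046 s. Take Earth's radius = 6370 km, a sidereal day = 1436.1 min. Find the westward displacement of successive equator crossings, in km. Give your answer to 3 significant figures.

During one orbit Earth rotates (6046.0 / 86166) × 360° = 25.26°.
At the equator that is 25.26° × (2π·6370/360) km/° = 25.26 × 111.2 = 2808 km.

2810 km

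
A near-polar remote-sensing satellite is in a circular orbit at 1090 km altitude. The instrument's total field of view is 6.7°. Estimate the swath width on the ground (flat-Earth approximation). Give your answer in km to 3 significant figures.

128 km

Half-angle = 6.7°/2 = 3.35°.
Swath width ≈ 2h·tan(θ/2) = 2 × 1090 × tan(3.35°) = 127.6 km.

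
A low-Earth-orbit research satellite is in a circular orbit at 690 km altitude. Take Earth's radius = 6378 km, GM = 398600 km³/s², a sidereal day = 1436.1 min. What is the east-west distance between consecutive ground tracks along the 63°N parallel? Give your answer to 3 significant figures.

1250 km

Semi-major axis a = 6378 + 690 = 7068 km. Period T = 2π√(a³/μ) = 2π√(7068³/398600) = 5913.7 s = 98.56 min.
Node shift per orbit = (5913.7/86166) × 360° = 24.71°.
Equatorial spacing = 24.71 × 111.3 km/° = 2750 km.
At 63° latitude, spacing = 2750 × cos(63°) = 1249 km.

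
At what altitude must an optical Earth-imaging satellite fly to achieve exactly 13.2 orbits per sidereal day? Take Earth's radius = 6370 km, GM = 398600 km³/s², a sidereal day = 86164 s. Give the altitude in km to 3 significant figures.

1180 km

Required period T = 86164 / 13.2 = 6527.6 s.
From T = 2π√(a³/μ): a = (μ T²/4π²)^(1/3) = (398600 × 6527.6² / 4π²)^(1/3) = 7549 km.
Altitude h = a − R = 7549 − 6370 = 1179 km.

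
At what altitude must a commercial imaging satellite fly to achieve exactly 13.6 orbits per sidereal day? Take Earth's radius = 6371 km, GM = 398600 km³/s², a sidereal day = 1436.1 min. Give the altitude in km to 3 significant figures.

1030 km

Required period T = 86166 / 13.6 = 6335.7 s.
From T = 2π√(a³/μ): a = (μ T²/4π²)^(1/3) = (398600 × 6335.7² / 4π²)^(1/3) = 7400 km.
Altitude h = a − R = 7400 − 6371 = 1029 km.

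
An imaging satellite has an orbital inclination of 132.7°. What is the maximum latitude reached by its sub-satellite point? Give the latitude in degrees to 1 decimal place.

Retrograde orbit: the ground track reaches ±(180° − i) = ±(180 − 132.7) = ±47.3°.

47.3°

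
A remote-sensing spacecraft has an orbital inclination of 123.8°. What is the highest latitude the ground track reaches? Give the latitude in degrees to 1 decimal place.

56.2°

Retrograde orbit: the ground track reaches ±(180° − i) = ±(180 − 123.8) = ±56.2°.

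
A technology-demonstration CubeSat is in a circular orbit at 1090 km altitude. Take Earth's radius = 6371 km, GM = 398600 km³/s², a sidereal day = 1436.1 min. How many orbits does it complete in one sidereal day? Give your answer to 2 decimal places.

13.43

Semi-major axis a = 6371 + 1090 = 7461 km. Period T = 2π√(a³/μ) = 2π√(7461³/398600) = 6413.7 s = 106.89 min.
Orbits per sidereal day = 86166 / 6413.7 = 13.435.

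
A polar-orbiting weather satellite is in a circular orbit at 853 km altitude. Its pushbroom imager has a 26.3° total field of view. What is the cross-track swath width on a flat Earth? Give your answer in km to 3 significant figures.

Half-angle = 26.3°/2 = 13.15°.
Swath width ≈ 2h·tan(θ/2) = 2 × 853 × tan(13.15°) = 398.6 km.

399 km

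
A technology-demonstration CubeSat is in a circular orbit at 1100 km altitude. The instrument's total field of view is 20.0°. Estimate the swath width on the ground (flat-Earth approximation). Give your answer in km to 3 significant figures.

Half-angle = 20.0°/2 = 10°.
Swath width ≈ 2h·tan(θ/2) = 2 × 1100 × tan(10°) = 387.9 km.

388 km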